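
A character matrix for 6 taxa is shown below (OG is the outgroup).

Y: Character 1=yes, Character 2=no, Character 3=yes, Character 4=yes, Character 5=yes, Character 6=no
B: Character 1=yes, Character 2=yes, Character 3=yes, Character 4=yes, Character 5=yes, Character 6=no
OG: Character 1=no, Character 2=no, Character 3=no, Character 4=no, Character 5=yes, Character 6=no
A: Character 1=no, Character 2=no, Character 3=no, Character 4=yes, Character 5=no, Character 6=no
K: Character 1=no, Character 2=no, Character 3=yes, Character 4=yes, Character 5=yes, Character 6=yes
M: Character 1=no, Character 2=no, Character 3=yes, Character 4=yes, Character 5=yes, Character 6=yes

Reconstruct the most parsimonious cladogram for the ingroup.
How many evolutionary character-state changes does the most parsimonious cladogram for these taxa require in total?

Character polarity is set by the outgroup: the derived state is whichever differs from the outgroup's state, so for Character 5 the derived state is 'no', and for the remaining characters it is 'yes'.
Character 1 (derived state 'yes') is shared by B and Y — a synapomorphy uniting that clade.
Character 2: derived state 'yes' in B only — an autapomorphy, so it tells us nothing about relationships among taxa.
Character 3: derived state 'yes' in B, K, M, and Y only — synapomorphy for {B, K, M, Y}.
Character 4 (derived state 'yes') is shared by all ingroup taxa — unites the whole ingroup.
Character 5: derived state 'no' in A only — an autapomorphy, so it tells us nothing about relationships among taxa.
Character 6: derived state 'yes' in K and M only — synapomorphy for {K, M}.
Most parsimonious ingroup topology: (((K,M),(Y,B)),A).
Changes per character on this tree: Character 1: 1; Character 2: 1; Character 3: 1; Character 4: 1; Character 5: 1; Character 6: 1.
Total = 6.

6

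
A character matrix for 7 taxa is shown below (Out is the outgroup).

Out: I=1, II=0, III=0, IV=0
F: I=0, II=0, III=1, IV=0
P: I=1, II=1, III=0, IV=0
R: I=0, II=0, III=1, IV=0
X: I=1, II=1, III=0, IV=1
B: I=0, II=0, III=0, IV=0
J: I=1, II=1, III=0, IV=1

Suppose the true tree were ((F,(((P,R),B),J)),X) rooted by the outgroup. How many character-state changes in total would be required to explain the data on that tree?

10

Map each character onto ((F,(((P,R),B),J)),X) (rooted by Out) and count the minimum state changes it requires (Fitch parsimony):
I: 3; II: 3; III: 2; IV: 2.
Total tree length = 10.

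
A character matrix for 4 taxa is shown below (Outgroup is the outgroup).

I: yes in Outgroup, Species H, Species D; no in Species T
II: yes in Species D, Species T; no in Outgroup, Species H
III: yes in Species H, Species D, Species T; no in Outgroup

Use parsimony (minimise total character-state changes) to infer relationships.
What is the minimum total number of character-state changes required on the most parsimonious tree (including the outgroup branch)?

3

Character polarity is set by the outgroup: the derived state is whichever differs from the outgroup's state, so for I the derived state is 'no', and for the remaining characters it is 'yes'.
I: derived state 'no' in Species T only — an autapomorphy, so it tells us nothing about relationships among taxa.
II: derived state 'yes' in Species D and Species T only — synapomorphy for {Species D, Species T}.
All ingroup taxa share the derived state 'yes' for III; it defines the ingroup but does not resolve relationships within it.
Most parsimonious ingroup topology: (Species H,(Species D,Species T)).
Changes per character on this tree: I: 1; II: 1; III: 1.
Total = 3.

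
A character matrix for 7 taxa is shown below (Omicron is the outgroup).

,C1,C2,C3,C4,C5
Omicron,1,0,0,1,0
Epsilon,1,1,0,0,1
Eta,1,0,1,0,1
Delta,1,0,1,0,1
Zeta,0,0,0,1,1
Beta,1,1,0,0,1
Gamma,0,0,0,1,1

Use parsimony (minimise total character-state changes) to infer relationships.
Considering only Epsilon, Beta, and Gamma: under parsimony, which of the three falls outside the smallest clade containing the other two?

Character polarity is set by the outgroup: the derived state is whichever differs from the outgroup's state, so for C1, C4 the derived state is '0', and for the remaining characters it is '1'.
Only Gamma and Zeta show the derived state '0' for C1, supporting them as a clade.
C2 (derived state '1') is shared by Beta and Epsilon — a synapomorphy uniting that clade.
C3: derived state '1' in Delta and Eta only — synapomorphy for {Delta, Eta}.
C4: derived state '0' in Beta, Delta, Epsilon, and Eta only — synapomorphy for {Beta, Delta, Epsilon, Eta}.
C5 (derived state '1') is shared by all ingroup taxa — unites the whole ingroup.
Most parsimonious ingroup topology: (((Epsilon,Beta),(Eta,Delta)),(Zeta,Gamma)).
Epsilon and Beta share a more recent common ancestor with each other than either does with Gamma, so Gamma is the least closely related of the three.

Gamma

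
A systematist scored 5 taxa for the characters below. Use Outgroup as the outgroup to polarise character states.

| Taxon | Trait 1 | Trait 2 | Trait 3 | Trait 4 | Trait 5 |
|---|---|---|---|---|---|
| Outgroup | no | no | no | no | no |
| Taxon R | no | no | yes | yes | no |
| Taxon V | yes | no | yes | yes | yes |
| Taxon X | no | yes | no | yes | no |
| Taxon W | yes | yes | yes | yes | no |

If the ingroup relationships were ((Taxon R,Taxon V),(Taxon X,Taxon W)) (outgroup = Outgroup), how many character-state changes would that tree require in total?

7

Map each character onto ((Taxon R,Taxon V),(Taxon X,Taxon W)) (rooted by Outgroup) and count the minimum state changes it requires (Fitch parsimony):
Trait 1: 2; Trait 2: 1; Trait 3: 2; Trait 4: 1; Trait 5: 1.
Total tree length = 7.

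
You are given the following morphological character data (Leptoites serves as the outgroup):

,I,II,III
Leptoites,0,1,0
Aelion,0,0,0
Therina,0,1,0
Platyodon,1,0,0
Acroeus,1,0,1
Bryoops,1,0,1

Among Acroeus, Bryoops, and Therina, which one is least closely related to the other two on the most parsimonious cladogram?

Therina

Character polarity is set by the outgroup: the derived state is whichever differs from the outgroup's state, so for II the derived state is '0', and for the remaining characters it is '1'.
I (derived state '1') is shared by Acroeus, Bryoops, and Platyodon — a synapomorphy uniting that clade.
II: derived state '0' in Acroeus, Aelion, Bryoops, and Platyodon only — synapomorphy for {Acroeus, Aelion, Bryoops, Platyodon}.
III (derived state '1') is shared by Acroeus and Bryoops — a synapomorphy uniting that clade.
Most parsimonious ingroup topology: ((Aelion,(Platyodon,(Acroeus,Bryoops))),Therina).
Bryoops and Acroeus share a more recent common ancestor with each other than either does with Therina, so Therina is the least closely related of the three.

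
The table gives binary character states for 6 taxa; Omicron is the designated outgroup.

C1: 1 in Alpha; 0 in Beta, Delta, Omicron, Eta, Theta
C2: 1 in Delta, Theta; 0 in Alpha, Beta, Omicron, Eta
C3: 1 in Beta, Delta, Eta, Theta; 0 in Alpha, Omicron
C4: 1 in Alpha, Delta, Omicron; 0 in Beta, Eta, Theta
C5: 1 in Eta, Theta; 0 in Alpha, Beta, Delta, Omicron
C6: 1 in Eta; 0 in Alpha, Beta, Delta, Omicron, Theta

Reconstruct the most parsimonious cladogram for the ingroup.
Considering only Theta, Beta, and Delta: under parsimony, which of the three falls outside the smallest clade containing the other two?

Delta

Character polarity is set by the outgroup: the derived state is whichever differs from the outgroup's state, so for C4 the derived state is '0', and for the remaining characters it is '1'.
C1 (derived state '1') is unique to Alpha (autapomorphy; uninformative for grouping).
C2 groups Delta and Theta, which is incompatible with the clades supported by the remaining characters; treating it as convergent (homoplasy) costs fewer steps than any alternative tree.
C3 (derived state '1') is shared by Beta, Delta, Eta, and Theta — a synapomorphy uniting that clade.
Only Beta, Eta, and Theta show the derived state '0' for C4, supporting them as a clade.
C5: derived state '1' in Eta and Theta only — synapomorphy for {Eta, Theta}.
C6 (derived state '1') is unique to Eta (autapomorphy; uninformative for grouping).
Most parsimonious ingroup topology: ((((Eta,Theta),Beta),Delta),Alpha).
Beta and Theta share a more recent common ancestor with each other than either does with Delta, so Delta is the least closely related of the three.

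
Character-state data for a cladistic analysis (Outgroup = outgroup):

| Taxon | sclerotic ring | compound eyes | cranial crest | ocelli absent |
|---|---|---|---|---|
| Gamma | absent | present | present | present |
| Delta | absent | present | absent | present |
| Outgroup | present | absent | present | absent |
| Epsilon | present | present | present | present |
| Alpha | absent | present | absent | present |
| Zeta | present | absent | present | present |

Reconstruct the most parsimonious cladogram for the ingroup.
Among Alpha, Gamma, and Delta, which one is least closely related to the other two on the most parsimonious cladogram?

Gamma

Character polarity is set by the outgroup: the derived state is whichever differs from the outgroup's state, so for sclerotic ring, cranial crest the derived state is 'absent', and for the remaining characters it is 'present'.
sclerotic ring (derived state 'absent') is shared by Alpha, Delta, and Gamma — a synapomorphy uniting that clade.
Only Alpha, Delta, Epsilon, and Gamma show the derived state 'present' for compound eyes, supporting them as a clade.
cranial crest (derived state 'absent') is shared by Alpha and Delta — a synapomorphy uniting that clade.
All ingroup taxa share the derived state 'present' for ocelli absent; it defines the ingroup but does not resolve relationships within it.
Most parsimonious ingroup topology: (Zeta,(((Delta,Alpha),Gamma),Epsilon)).
Alpha and Delta share a more recent common ancestor with each other than either does with Gamma, so Gamma is the least closely related of the three.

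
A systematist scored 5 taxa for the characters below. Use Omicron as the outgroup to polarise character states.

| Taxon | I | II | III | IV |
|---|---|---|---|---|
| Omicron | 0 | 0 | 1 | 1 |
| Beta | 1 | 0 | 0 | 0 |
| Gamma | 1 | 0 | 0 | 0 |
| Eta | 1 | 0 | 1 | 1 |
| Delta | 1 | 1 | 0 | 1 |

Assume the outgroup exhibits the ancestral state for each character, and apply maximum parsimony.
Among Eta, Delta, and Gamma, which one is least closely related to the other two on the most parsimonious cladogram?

Character polarity is set by the outgroup: the derived state is whichever differs from the outgroup's state, so for III, IV the derived state is '0', and for the remaining characters it is '1'.
All ingroup taxa share the derived state '1' for I; it defines the ingroup but does not resolve relationships within it.
II (derived state '1') is unique to Delta (autapomorphy; uninformative for grouping).
Only Beta, Delta, and Gamma show the derived state '0' for III, supporting them as a clade.
IV (derived state '0') is shared by Beta and Gamma — a synapomorphy uniting that clade.
Most parsimonious ingroup topology: (((Beta,Gamma),Delta),Eta).
Gamma and Delta share a more recent common ancestor with each other than either does with Eta, so Eta is the least closely related of the three.

Eta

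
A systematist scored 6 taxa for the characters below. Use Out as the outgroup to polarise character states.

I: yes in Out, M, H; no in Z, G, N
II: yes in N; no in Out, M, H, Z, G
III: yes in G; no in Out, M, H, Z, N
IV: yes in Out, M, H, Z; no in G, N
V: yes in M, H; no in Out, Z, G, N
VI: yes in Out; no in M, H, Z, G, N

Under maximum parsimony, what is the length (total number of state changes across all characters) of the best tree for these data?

Character polarity is set by the outgroup: the derived state is whichever differs from the outgroup's state, so for I, IV, VI the derived state is 'no', and for the remaining characters it is 'yes'.
I: derived state 'no' in G, N, and Z only — synapomorphy for {G, N, Z}.
II: derived state 'yes' in N only — an autapomorphy, so it tells us nothing about relationships among taxa.
III (derived state 'yes') is unique to G (autapomorphy; uninformative for grouping).
IV (derived state 'no') is shared by G and N — a synapomorphy uniting that clade.
Only H and M show the derived state 'yes' for V, supporting them as a clade.
All ingroup taxa share the derived state 'no' for VI; it defines the ingroup but does not resolve relationships within it.
Most parsimonious ingroup topology: ((M,H),(Z,(G,N))).
Changes per character on this tree: I: 1; II: 1; III: 1; IV: 1; V: 1; VI: 1.
Total = 6.

6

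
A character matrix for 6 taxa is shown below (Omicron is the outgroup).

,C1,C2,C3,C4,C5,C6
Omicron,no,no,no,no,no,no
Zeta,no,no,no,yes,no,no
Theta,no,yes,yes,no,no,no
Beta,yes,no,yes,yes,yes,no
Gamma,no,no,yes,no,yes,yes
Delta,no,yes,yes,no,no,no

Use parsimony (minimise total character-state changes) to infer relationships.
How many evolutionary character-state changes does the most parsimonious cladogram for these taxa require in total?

7

The outgroup has state 'no' for every character, so 'yes' is the derived state throughout.
C1: derived state 'yes' in Beta only — an autapomorphy, so it tells us nothing about relationships among taxa.
Only Delta and Theta show the derived state 'yes' for C2, supporting them as a clade.
C3 (derived state 'yes') is shared by Beta, Delta, Gamma, and Theta — a synapomorphy uniting that clade.
C4 groups Beta and Zeta, which is incompatible with the clades supported by the remaining characters; treating it as convergent (homoplasy) costs fewer steps than any alternative tree.
C5: derived state 'yes' in Beta and Gamma only — synapomorphy for {Beta, Gamma}.
C6: derived state 'yes' in Gamma only — an autapomorphy, so it tells us nothing about relationships among taxa.
Most parsimonious ingroup topology: (Zeta,((Theta,Delta),(Beta,Gamma))).
Changes per character on this tree: C1: 1; C2: 1; C3: 1; C4: 2; C5: 1; C6: 1.
Total = 7.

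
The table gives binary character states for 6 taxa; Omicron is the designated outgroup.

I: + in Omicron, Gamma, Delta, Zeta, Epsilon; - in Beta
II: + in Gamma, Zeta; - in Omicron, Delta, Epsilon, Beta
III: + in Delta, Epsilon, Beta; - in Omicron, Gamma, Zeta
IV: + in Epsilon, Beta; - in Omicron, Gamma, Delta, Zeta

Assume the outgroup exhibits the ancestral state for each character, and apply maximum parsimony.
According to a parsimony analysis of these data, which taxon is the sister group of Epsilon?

Beta

Character polarity is set by the outgroup: the derived state is whichever differs from the outgroup's state, so for I the derived state is '-', and for the remaining characters it is '+'.
I (derived state '-') is unique to Beta (autapomorphy; uninformative for grouping).
II: derived state '+' in Gamma and Zeta only — synapomorphy for {Gamma, Zeta}.
III (derived state '+') is shared by Beta, Delta, and Epsilon — a synapomorphy uniting that clade.
IV: derived state '+' in Beta and Epsilon only — synapomorphy for {Beta, Epsilon}.
Most parsimonious ingroup topology: ((Gamma,Zeta),(Delta,(Epsilon,Beta))).
Epsilon and Beta form a cherry on this tree, so they are sister taxa.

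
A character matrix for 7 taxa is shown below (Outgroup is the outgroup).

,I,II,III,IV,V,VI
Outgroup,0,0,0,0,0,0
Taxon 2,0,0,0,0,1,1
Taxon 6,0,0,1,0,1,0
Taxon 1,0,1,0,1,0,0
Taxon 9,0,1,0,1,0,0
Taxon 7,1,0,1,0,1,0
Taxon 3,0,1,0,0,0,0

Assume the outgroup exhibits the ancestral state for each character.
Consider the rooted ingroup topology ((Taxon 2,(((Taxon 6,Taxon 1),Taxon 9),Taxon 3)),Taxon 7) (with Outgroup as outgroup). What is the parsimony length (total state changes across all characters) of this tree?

Map each character onto ((Taxon 2,(((Taxon 6,Taxon 1),Taxon 9),Taxon 3)),Taxon 7) (rooted by Outgroup) and count the minimum state changes it requires (Fitch parsimony):
I: 1; II: 2; III: 2; IV: 2; V: 3; VI: 1.
Total tree length = 11.

11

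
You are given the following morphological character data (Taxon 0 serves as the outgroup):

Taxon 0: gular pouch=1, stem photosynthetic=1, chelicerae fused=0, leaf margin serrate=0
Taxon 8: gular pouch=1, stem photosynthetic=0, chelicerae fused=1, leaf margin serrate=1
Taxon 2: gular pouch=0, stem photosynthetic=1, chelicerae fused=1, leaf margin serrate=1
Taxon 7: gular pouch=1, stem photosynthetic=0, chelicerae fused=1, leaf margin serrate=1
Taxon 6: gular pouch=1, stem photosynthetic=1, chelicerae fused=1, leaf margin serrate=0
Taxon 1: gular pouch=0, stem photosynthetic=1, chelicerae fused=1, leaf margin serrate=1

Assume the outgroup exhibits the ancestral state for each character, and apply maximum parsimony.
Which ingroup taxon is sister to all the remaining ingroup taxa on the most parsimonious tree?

Taxon 6

Character polarity is set by the outgroup: the derived state is whichever differs from the outgroup's state, so for gular pouch, stem photosynthetic the derived state is '0', and for the remaining characters it is '1'.
gular pouch (derived state '0') is shared by Taxon 1 and Taxon 2 — a synapomorphy uniting that clade.
stem photosynthetic: derived state '0' in Taxon 7 and Taxon 8 only — synapomorphy for {Taxon 7, Taxon 8}.
All ingroup taxa share the derived state '1' for chelicerae fused; it defines the ingroup but does not resolve relationships within it.
leaf margin serrate (derived state '1') is shared by Taxon 1, Taxon 2, Taxon 7, and Taxon 8 — a synapomorphy uniting that clade.
Most parsimonious ingroup topology: (((Taxon 8,Taxon 7),(Taxon 2,Taxon 1)),Taxon 6).
Taxon 6 is sister to the clade containing all other ingroup taxa, so it is the earliest-diverging (most basal) ingroup lineage.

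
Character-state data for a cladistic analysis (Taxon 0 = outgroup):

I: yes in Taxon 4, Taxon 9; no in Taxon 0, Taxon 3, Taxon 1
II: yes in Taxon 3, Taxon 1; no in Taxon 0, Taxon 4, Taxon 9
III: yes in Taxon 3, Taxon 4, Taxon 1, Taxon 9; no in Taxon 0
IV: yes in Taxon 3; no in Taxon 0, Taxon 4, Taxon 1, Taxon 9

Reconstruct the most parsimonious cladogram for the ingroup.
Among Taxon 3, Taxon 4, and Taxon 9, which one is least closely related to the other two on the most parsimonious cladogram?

Taxon 3

The outgroup has state 'no' for every character, so 'yes' is the derived state throughout.
I: derived state 'yes' in Taxon 4 and Taxon 9 only — synapomorphy for {Taxon 4, Taxon 9}.
II (derived state 'yes') is shared by Taxon 1 and Taxon 3 — a synapomorphy uniting that clade.
III (derived state 'yes') is shared by all ingroup taxa — unites the whole ingroup.
IV (derived state 'yes') is unique to Taxon 3 (autapomorphy; uninformative for grouping).
Most parsimonious ingroup topology: ((Taxon 3,Taxon 1),(Taxon 4,Taxon 9)).
Taxon 4 and Taxon 9 share a more recent common ancestor with each other than either does with Taxon 3, so Taxon 3 is the least closely related of the three.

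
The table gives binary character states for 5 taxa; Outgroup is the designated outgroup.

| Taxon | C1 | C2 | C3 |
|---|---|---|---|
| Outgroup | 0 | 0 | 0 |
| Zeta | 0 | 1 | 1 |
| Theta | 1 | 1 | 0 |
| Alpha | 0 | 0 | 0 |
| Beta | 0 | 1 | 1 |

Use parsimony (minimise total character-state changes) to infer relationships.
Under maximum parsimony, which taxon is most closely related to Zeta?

Beta

The outgroup has state '0' for every character, so '1' is the derived state throughout.
C1 (derived state '1') is unique to Theta (autapomorphy; uninformative for grouping).
C2: derived state '1' in Beta, Theta, and Zeta only — synapomorphy for {Beta, Theta, Zeta}.
C3: derived state '1' in Beta and Zeta only — synapomorphy for {Beta, Zeta}.
Most parsimonious ingroup topology: (((Zeta,Beta),Theta),Alpha).
Zeta and Beta form a cherry on this tree, so they are sister taxa.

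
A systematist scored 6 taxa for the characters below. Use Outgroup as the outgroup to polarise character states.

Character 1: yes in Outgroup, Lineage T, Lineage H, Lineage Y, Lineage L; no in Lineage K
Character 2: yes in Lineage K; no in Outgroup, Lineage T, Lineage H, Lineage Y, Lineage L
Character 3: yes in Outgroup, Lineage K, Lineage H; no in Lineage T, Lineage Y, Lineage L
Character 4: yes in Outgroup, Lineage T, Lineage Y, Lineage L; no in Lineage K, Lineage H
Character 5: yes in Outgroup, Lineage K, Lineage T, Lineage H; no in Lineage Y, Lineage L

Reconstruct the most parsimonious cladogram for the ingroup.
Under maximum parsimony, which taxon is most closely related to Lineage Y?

Character polarity is set by the outgroup: the derived state is whichever differs from the outgroup's state, so for Character 1, Character 3, Character 4, Character 5 the derived state is 'no', and for the remaining characters it is 'yes'.
Character 1 (derived state 'no') is unique to Lineage K (autapomorphy; uninformative for grouping).
Character 2 (derived state 'yes') is unique to Lineage K (autapomorphy; uninformative for grouping).
Character 3: derived state 'no' in Lineage L, Lineage T, and Lineage Y only — synapomorphy for {Lineage L, Lineage T, Lineage Y}.
Character 4 (derived state 'no') is shared by Lineage H and Lineage K — a synapomorphy uniting that clade.
Only Lineage L and Lineage Y show the derived state 'no' for Character 5, supporting them as a clade.
Most parsimonious ingroup topology: ((Lineage K,Lineage H),(Lineage T,(Lineage Y,Lineage L))).
Lineage Y and Lineage L form a cherry on this tree, so they are sister taxa.

Lineage L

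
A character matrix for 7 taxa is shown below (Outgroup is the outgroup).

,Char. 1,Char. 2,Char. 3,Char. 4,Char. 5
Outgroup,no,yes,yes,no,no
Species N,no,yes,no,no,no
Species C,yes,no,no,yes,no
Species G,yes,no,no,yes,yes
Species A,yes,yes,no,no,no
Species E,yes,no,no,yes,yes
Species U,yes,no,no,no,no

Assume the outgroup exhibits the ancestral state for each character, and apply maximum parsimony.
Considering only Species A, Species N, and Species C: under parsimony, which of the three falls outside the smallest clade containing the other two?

Character polarity is set by the outgroup: the derived state is whichever differs from the outgroup's state, so for Char. 2, Char. 3 the derived state is 'no', and for the remaining characters it is 'yes'.
Char. 1 (derived state 'yes') is shared by Species A, Species C, Species E, Species G, and Species U — a synapomorphy uniting that clade.
Only Species C, Species E, Species G, and Species U show the derived state 'no' for Char. 2, supporting them as a clade.
Char. 3 (derived state 'no') is shared by all ingroup taxa — unites the whole ingroup.
Char. 4: derived state 'yes' in Species C, Species E, and Species G only — synapomorphy for {Species C, Species E, Species G}.
Only Species E and Species G show the derived state 'yes' for Char. 5, supporting them as a clade.
Most parsimonious ingroup topology: (Species N,(((Species C,(Species G,Species E)),Species U),Species A)).
Species C and Species A share a more recent common ancestor with each other than either does with Species N, so Species N is the least closely related of the three.

Species N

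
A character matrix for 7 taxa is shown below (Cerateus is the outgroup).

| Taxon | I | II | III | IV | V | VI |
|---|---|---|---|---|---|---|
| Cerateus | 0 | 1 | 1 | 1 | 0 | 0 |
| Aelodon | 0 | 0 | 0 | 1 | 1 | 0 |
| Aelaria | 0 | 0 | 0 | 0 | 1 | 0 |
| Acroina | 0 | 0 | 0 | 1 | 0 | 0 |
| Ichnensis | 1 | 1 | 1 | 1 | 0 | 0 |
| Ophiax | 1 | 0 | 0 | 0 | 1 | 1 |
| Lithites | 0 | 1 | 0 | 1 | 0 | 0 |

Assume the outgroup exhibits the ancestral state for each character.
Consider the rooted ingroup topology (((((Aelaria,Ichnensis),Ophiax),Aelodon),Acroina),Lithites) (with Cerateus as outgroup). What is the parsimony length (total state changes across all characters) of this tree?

Map each character onto (((((Aelaria,Ichnensis),Ophiax),Aelodon),Acroina),Lithites) (rooted by Cerateus) and count the minimum state changes it requires (Fitch parsimony):
I: 2; II: 2; III: 2; IV: 2; V: 2; VI: 1.
Total tree length = 11.

11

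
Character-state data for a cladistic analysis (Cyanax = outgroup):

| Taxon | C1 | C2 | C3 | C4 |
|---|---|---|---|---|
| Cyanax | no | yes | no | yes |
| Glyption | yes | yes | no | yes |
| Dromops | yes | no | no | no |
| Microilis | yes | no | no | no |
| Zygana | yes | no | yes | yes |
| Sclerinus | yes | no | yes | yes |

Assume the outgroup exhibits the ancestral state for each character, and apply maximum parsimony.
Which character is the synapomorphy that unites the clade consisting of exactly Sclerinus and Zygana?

Character polarity is set by the outgroup: the derived state is whichever differs from the outgroup's state, so for C2, C4 the derived state is 'no', and for the remaining characters it is 'yes'.
All ingroup taxa share the derived state 'yes' for C1; it defines the ingroup but does not resolve relationships within it.
C2 (derived state 'no') is shared by Dromops, Microilis, Sclerinus, and Zygana — a synapomorphy uniting that clade.
Only Sclerinus and Zygana show the derived state 'yes' for C3, supporting them as a clade.
C4: derived state 'no' in Dromops and Microilis only — synapomorphy for {Dromops, Microilis}.
Most parsimonious ingroup topology: (Glyption,((Dromops,Microilis),(Zygana,Sclerinus))).
The clade {Sclerinus, Zygana} is supported by C3: its derived state 'yes' occurs in exactly those taxa and in no other taxon (including the outgroup).

C3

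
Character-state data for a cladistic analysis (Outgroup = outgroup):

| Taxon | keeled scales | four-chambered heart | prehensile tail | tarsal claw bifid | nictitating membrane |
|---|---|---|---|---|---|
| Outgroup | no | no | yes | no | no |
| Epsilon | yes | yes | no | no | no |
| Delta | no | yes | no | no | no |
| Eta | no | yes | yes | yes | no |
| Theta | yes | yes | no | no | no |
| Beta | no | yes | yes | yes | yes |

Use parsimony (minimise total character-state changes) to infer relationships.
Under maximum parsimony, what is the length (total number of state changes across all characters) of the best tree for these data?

5

Character polarity is set by the outgroup: the derived state is whichever differs from the outgroup's state, so for prehensile tail the derived state is 'no', and for the remaining characters it is 'yes'.
Only Epsilon and Theta show the derived state 'yes' for keeled scales, supporting them as a clade.
four-chambered heart (derived state 'yes') is shared by all ingroup taxa — unites the whole ingroup.
Only Delta, Epsilon, and Theta show the derived state 'no' for prehensile tail, supporting them as a clade.
Only Beta and Eta show the derived state 'yes' for tarsal claw bifid, supporting them as a clade.
nictitating membrane: derived state 'yes' in Beta only — an autapomorphy, so it tells us nothing about relationships among taxa.
Most parsimonious ingroup topology: (((Epsilon,Theta),Delta),(Eta,Beta)).
Changes per character on this tree: keeled scales: 1; four-chambered heart: 1; prehensile tail: 1; tarsal claw bifid: 1; nictitating membrane: 1.
Total = 5.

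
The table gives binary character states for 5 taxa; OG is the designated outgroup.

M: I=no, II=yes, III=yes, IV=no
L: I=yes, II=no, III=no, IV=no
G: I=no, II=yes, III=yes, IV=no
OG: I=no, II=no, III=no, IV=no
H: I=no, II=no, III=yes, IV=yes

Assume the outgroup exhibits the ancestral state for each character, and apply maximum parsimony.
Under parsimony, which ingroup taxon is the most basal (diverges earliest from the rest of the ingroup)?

L

The outgroup has state 'no' for every character, so 'yes' is the derived state throughout.
I (derived state 'yes') is unique to L (autapomorphy; uninformative for grouping).
II: derived state 'yes' in G and M only — synapomorphy for {G, M}.
Only G, H, and M show the derived state 'yes' for III, supporting them as a clade.
IV (derived state 'yes') is unique to H (autapomorphy; uninformative for grouping).
Most parsimonious ingroup topology: (((G,M),H),L).
L is sister to the clade containing all other ingroup taxa, so it is the earliest-diverging (most basal) ingroup lineage.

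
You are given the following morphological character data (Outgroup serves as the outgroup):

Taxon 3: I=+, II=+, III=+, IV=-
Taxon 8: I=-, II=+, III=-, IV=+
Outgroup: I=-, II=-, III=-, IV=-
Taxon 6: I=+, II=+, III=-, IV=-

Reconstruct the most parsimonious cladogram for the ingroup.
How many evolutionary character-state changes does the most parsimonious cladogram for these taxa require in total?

4

The outgroup has state '-' for every character, so '+' is the derived state throughout.
Only Taxon 3 and Taxon 6 show the derived state '+' for I, supporting them as a clade.
II (derived state '+') is shared by all ingroup taxa — unites the whole ingroup.
III: derived state '+' in Taxon 3 only — an autapomorphy, so it tells us nothing about relationships among taxa.
IV (derived state '+') is unique to Taxon 8 (autapomorphy; uninformative for grouping).
Most parsimonious ingroup topology: ((Taxon 3,Taxon 6),Taxon 8).
Changes per character on this tree: I: 1; II: 1; III: 1; IV: 1.
Total = 4.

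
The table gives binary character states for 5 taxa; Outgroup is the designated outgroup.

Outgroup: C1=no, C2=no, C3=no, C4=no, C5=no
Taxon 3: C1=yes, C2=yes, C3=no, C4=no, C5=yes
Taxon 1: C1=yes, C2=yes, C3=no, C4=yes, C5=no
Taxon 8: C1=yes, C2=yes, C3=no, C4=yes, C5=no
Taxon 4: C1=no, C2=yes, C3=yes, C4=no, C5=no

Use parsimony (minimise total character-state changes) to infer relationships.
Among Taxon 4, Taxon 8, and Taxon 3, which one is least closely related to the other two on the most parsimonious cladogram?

The outgroup has state 'no' for every character, so 'yes' is the derived state throughout.
C1: derived state 'yes' in Taxon 1, Taxon 3, and Taxon 8 only — synapomorphy for {Taxon 1, Taxon 3, Taxon 8}.
C2 (derived state 'yes') is shared by all ingroup taxa — unites the whole ingroup.
C3: derived state 'yes' in Taxon 4 only — an autapomorphy, so it tells us nothing about relationships among taxa.
Only Taxon 1 and Taxon 8 show the derived state 'yes' for C4, supporting them as a clade.
C5: derived state 'yes' in Taxon 3 only — an autapomorphy, so it tells us nothing about relationships among taxa.
Most parsimonious ingroup topology: ((Taxon 3,(Taxon 1,Taxon 8)),Taxon 4).
Taxon 3 and Taxon 8 share a more recent common ancestor with each other than either does with Taxon 4, so Taxon 4 is the least closely related of the three.

Taxon 4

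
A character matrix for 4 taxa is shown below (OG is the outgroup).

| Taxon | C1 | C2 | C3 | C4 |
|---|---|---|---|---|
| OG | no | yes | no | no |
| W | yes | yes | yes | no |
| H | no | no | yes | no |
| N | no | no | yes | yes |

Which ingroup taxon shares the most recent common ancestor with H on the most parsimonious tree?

Character polarity is set by the outgroup: the derived state is whichever differs from the outgroup's state, so for C2 the derived state is 'no', and for the remaining characters it is 'yes'.
C1: derived state 'yes' in W only — an autapomorphy, so it tells us nothing about relationships among taxa.
C2 (derived state 'no') is shared by H and N — a synapomorphy uniting that clade.
C3 (derived state 'yes') is shared by all ingroup taxa — unites the whole ingroup.
C4 (derived state 'yes') is unique to N (autapomorphy; uninformative for grouping).
Most parsimonious ingroup topology: (W,(H,N)).
H and N form a cherry on this tree, so they are sister taxa.

N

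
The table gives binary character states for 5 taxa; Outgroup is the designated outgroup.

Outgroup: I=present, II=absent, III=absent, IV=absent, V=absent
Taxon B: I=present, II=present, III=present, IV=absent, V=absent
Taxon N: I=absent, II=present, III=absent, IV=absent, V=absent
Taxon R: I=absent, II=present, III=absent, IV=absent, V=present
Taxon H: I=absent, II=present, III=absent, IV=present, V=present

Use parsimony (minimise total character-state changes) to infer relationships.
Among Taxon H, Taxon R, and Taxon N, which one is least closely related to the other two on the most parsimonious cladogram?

Character polarity is set by the outgroup: the derived state is whichever differs from the outgroup's state, so for I the derived state is 'absent', and for the remaining characters it is 'present'.
Only Taxon H, Taxon N, and Taxon R show the derived state 'absent' for I, supporting them as a clade.
II (derived state 'present') is shared by all ingroup taxa — unites the whole ingroup.
III: derived state 'present' in Taxon B only — an autapomorphy, so it tells us nothing about relationships among taxa.
IV: derived state 'present' in Taxon H only — an autapomorphy, so it tells us nothing about relationships among taxa.
V (derived state 'present') is shared by Taxon H and Taxon R — a synapomorphy uniting that clade.
Most parsimonious ingroup topology: (Taxon B,(Taxon N,(Taxon R,Taxon H))).
Taxon H and Taxon R share a more recent common ancestor with each other than either does with Taxon N, so Taxon N is the least closely related of the three.

Taxon N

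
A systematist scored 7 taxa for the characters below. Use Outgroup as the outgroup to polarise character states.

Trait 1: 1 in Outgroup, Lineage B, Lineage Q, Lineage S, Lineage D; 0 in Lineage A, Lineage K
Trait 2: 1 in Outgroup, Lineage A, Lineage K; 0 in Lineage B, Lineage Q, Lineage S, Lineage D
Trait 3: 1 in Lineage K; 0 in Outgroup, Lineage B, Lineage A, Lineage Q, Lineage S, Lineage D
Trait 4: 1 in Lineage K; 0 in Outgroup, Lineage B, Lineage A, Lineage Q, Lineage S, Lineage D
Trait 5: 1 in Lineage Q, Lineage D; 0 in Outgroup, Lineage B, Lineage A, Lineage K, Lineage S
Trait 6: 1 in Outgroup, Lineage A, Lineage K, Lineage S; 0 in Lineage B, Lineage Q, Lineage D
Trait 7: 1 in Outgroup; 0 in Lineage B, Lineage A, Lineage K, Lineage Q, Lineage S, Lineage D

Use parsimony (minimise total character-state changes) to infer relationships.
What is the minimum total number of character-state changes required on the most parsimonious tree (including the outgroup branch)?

7

Character polarity is set by the outgroup: the derived state is whichever differs from the outgroup's state, so for Trait 1, Trait 2, Trait 6, Trait 7 the derived state is '0', and for the remaining characters it is '1'.
Only Lineage A and Lineage K show the derived state '0' for Trait 1, supporting them as a clade.
Only Lineage B, Lineage D, Lineage Q, and Lineage S show the derived state '0' for Trait 2, supporting them as a clade.
Trait 3 (derived state '1') is unique to Lineage K (autapomorphy; uninformative for grouping).
Trait 4: derived state '1' in Lineage K only — an autapomorphy, so it tells us nothing about relationships among taxa.
Only Lineage D and Lineage Q show the derived state '1' for Trait 5, supporting them as a clade.
Trait 6 (derived state '0') is shared by Lineage B, Lineage D, and Lineage Q — a synapomorphy uniting that clade.
Trait 7 (derived state '0') is shared by all ingroup taxa — unites the whole ingroup.
Most parsimonious ingroup topology: (((Lineage B,(Lineage Q,Lineage D)),Lineage S),(Lineage A,Lineage K)).
Changes per character on this tree: Trait 1: 1; Trait 2: 1; Trait 3: 1; Trait 4: 1; Trait 5: 1; Trait 6: 1; Trait 7: 1.
Total = 7.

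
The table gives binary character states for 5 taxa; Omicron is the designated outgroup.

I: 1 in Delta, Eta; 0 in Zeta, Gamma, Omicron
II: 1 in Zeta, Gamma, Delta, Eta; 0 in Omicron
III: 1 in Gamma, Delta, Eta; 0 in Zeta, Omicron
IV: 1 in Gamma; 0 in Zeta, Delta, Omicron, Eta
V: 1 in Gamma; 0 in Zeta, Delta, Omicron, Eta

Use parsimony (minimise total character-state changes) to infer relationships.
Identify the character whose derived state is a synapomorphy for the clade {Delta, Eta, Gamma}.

The outgroup has state '0' for every character, so '1' is the derived state throughout.
Only Delta and Eta show the derived state '1' for I, supporting them as a clade.
All ingroup taxa share the derived state '1' for II; it defines the ingroup but does not resolve relationships within it.
III: derived state '1' in Delta, Eta, and Gamma only — synapomorphy for {Delta, Eta, Gamma}.
IV (derived state '1') is unique to Gamma (autapomorphy; uninformative for grouping).
V (derived state '1') is unique to Gamma (autapomorphy; uninformative for grouping).
Most parsimonious ingroup topology: (((Delta,Eta),Gamma),Zeta).
The clade {Delta, Eta, Gamma} is supported by III: its derived state '1' occurs in exactly those taxa and in no other taxon (including the outgroup).

III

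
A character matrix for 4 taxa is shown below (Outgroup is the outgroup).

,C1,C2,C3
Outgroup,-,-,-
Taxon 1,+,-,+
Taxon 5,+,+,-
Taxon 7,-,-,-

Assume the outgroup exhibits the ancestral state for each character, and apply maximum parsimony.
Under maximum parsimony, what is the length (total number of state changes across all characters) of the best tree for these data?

3

The outgroup has state '-' for every character, so '+' is the derived state throughout.
C1: derived state '+' in Taxon 1 and Taxon 5 only — synapomorphy for {Taxon 1, Taxon 5}.
C2 (derived state '+') is unique to Taxon 5 (autapomorphy; uninformative for grouping).
C3 (derived state '+') is unique to Taxon 1 (autapomorphy; uninformative for grouping).
Most parsimonious ingroup topology: ((Taxon 1,Taxon 5),Taxon 7).
Changes per character on this tree: C1: 1; C2: 1; C3: 1.
Total = 3.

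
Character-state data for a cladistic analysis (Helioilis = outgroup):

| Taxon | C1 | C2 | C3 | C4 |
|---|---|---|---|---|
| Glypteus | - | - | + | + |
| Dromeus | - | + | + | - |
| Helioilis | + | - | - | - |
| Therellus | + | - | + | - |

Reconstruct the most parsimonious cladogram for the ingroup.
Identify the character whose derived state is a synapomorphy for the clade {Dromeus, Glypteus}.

Character polarity is set by the outgroup: the derived state is whichever differs from the outgroup's state, so for C1 the derived state is '-', and for the remaining characters it is '+'.
C1 (derived state '-') is shared by Dromeus and Glypteus — a synapomorphy uniting that clade.
C2 (derived state '+') is unique to Dromeus (autapomorphy; uninformative for grouping).
C3 (derived state '+') is shared by all ingroup taxa — unites the whole ingroup.
C4 (derived state '+') is unique to Glypteus (autapomorphy; uninformative for grouping).
Most parsimonious ingroup topology: (Therellus,(Dromeus,Glypteus)).
The clade {Dromeus, Glypteus} is supported by C1: its derived state '-' occurs in exactly those taxa and in no other taxon (including the outgroup).

C1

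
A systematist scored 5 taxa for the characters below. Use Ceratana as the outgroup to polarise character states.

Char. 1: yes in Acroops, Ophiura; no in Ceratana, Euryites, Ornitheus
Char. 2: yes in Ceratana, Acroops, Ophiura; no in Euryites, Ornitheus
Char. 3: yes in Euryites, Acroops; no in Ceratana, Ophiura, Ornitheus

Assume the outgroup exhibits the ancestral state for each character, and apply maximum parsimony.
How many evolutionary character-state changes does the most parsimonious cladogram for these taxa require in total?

4

Character polarity is set by the outgroup: the derived state is whichever differs from the outgroup's state, so for Char. 2 the derived state is 'no', and for the remaining characters it is 'yes'.
Only Acroops and Ophiura show the derived state 'yes' for Char. 1, supporting them as a clade.
Char. 2: derived state 'no' in Euryites and Ornitheus only — synapomorphy for {Euryites, Ornitheus}.
Char. 3 groups Acroops and Euryites, which is incompatible with the clades supported by the remaining characters; treating it as convergent (homoplasy) costs fewer steps than any alternative tree.
Most parsimonious ingroup topology: ((Euryites,Ornitheus),(Acroops,Ophiura)).
Changes per character on this tree: Char. 1: 1; Char. 2: 1; Char. 3: 2.
Total = 4.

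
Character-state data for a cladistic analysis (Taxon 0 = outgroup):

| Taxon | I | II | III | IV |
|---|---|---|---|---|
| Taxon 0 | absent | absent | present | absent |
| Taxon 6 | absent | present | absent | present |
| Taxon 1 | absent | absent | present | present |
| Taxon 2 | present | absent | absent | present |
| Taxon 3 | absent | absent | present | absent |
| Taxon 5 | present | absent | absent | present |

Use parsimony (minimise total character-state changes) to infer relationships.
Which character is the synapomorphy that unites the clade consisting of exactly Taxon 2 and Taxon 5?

Character polarity is set by the outgroup: the derived state is whichever differs from the outgroup's state, so for III the derived state is 'absent', and for the remaining characters it is 'present'.
Only Taxon 2 and Taxon 5 show the derived state 'present' for I, supporting them as a clade.
II (derived state 'present') is unique to Taxon 6 (autapomorphy; uninformative for grouping).
III (derived state 'absent') is shared by Taxon 2, Taxon 5, and Taxon 6 — a synapomorphy uniting that clade.
IV (derived state 'present') is shared by Taxon 1, Taxon 2, Taxon 5, and Taxon 6 — a synapomorphy uniting that clade.
Most parsimonious ingroup topology: (((Taxon 6,(Taxon 2,Taxon 5)),Taxon 1),Taxon 3).
The clade {Taxon 2, Taxon 5} is supported by I: its derived state 'present' occurs in exactly those taxa and in no other taxon (including the outgroup).

I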